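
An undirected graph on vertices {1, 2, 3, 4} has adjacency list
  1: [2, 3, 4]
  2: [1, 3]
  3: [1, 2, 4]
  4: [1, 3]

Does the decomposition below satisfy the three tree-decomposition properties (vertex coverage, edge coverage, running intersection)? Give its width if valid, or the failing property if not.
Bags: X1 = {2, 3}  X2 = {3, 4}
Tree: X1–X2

No — vertex 1 appears in no bag.

A tree decomposition must satisfy three properties: every vertex lies in some bag; for every edge, both endpoints lie together in some bag; and for every vertex, the bags containing it form a connected subtree. Here vertex 1 appears in no bag, so the decomposition is invalid.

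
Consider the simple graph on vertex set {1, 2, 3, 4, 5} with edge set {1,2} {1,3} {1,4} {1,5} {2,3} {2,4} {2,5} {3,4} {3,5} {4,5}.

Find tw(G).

4

A width-4 tree decomposition is:
Bags: B1 = {1, 2, 3, 4, 5}
Tree: (single bag)
With just one bag of size 5, the width is 5 − 1 = 4, so tw(G) ≤ 4. For the lower bound, the 5 vertices {1, 2, 3, 4, 5} are pairwise adjacent, and any tree decomposition puts a clique entirely inside one bag — forcing width ≥ 4. Hence tw(G) = 4 exactly.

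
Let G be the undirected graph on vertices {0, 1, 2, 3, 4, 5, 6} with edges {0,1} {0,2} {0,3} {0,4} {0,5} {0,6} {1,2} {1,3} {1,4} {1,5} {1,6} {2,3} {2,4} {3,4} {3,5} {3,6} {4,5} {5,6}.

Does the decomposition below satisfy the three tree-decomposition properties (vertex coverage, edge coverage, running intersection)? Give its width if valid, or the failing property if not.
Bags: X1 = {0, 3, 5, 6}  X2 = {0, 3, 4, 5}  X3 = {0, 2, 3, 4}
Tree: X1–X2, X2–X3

No — vertex 1 appears in no bag.

A tree decomposition must satisfy three properties: every vertex lies in some bag; for every edge, both endpoints lie together in some bag; and for every vertex, the bags containing it form a connected subtree. Here vertex 1 appears in no bag, so the decomposition is invalid.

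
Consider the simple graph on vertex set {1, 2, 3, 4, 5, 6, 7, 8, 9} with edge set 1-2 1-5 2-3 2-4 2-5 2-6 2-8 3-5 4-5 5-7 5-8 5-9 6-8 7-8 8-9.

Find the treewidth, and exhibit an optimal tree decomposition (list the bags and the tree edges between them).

Each bag holds 3 vertices, so the decomposition has width 2, which upper-bounds the treewidth. Conversely, {5, 8, 9} is a clique of size 3, and the vertices of any clique must share a bag in every tree decomposition; so some bag has ≥ 3 vertices and tw(G) ≥ 2. Therefore the treewidth is 2.

Treewidth 2.
One such decomposition:
Bags: B1 = {2, 4, 5}  B2 = {2, 5, 8}  B3 = {2, 3, 5}  B4 = {5, 7, 8}  B5 = {1, 2, 5}  B6 = {2, 6, 8}  B7 = {5, 8, 9}
Tree: B1–B2, B1–B3, B2–B4, B3–B5, B2–B6, B2–B7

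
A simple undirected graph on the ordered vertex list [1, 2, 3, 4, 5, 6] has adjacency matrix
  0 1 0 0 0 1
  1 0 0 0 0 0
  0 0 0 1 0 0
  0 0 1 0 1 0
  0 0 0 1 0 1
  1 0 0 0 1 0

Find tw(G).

A width-1 tree decomposition is:
Bags: B1 = {3, 4}  B2 = {4, 5}  B3 = {5, 6}  B4 = {1, 6}  B5 = {1, 2}
Tree: B1–B2, B2–B3, B3–B4, B4–B5
Each bag holds 2 vertices, so the decomposition has width 1, which upper-bounds the treewidth. Any graph with an edge has treewidth ≥ 1, and G has the edge 3–4. Hence tw(G) = 1 exactly.

1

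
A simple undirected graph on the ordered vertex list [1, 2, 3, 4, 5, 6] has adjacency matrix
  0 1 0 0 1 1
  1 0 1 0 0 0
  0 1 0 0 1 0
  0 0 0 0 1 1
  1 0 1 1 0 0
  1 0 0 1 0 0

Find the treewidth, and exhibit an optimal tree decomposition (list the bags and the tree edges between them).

Every bag has size at most 3, so the width is 3 − 1 = 2 and tw(G) ≤ 2. Since 6–4–5–1–6 is a cycle in G, G is not acyclic. Forests are exactly the graphs of treewidth ≤ 1, so tw(G) ≥ 2. Therefore the treewidth is 2.

Treewidth 2.
One such decomposition:
Bags: B1 = {1, 4, 6}  B2 = {1, 4, 5}  B3 = {1, 2, 5}  B4 = {2, 3, 5}
Tree: B1–B2, B2–B3, B3–B4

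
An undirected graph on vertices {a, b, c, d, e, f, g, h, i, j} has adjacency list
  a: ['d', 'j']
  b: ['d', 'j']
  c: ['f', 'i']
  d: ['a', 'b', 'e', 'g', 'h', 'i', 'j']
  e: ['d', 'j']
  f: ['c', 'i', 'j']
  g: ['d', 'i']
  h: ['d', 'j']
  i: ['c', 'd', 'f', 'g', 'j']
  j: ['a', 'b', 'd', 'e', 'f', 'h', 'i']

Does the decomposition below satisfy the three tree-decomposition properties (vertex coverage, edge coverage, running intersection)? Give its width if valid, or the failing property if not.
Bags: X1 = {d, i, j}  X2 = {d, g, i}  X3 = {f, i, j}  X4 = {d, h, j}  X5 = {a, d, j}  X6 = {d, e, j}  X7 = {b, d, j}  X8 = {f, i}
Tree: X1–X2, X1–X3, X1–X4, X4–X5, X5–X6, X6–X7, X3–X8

A tree decomposition must satisfy three properties: every vertex lies in some bag; for every edge, both endpoints lie together in some bag; and for every vertex, the bags containing it form a connected subtree. Here vertex c appears in no bag, so the decomposition is invalid.

No — vertex c appears in no bag.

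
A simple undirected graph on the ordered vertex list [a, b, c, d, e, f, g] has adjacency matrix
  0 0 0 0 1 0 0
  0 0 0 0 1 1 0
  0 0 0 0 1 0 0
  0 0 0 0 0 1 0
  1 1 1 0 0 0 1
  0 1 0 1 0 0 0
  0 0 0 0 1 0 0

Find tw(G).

1

A width-1 tree decomposition is:
Bags: B1 = {c, e}  B2 = {a, e}  B3 = {b, e}  B4 = {b, f}  B5 = {d, f}  B6 = {e, g}
Tree: B1–B2, B1–B3, B3–B4, B4–B5, B3–B6
Each bag holds 2 vertices, so the decomposition has width 1, which upper-bounds the treewidth. Since G has at least one edge (e.g. c–e), it is not an edgeless graph, so tw(G) ≥ 1. Combining the bounds, tw(G) = 1.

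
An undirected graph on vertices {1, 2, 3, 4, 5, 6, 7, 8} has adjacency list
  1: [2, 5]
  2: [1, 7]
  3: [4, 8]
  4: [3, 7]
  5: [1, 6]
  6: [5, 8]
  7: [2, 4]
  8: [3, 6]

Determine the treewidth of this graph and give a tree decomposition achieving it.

Treewidth 2.
Bags: B1 = {1, 2, 5}  B2 = {2, 5, 7}  B3 = {4, 5, 7}  B4 = {3, 4, 5}  B5 = {3, 5, 8}  B6 = {5, 6, 8}
Tree: B1–B2, B2–B3, B3–B4, B4–B5, B5–B6

Every bag has size at most 3, so the width is 3 − 1 = 2 and tw(G) ≤ 2. Since 5–1–2–7–4–3–8–6–5 is a cycle in G, G is not acyclic. Forests are exactly the graphs of treewidth ≤ 1, so tw(G) ≥ 2. Combining the bounds, tw(G) = 2.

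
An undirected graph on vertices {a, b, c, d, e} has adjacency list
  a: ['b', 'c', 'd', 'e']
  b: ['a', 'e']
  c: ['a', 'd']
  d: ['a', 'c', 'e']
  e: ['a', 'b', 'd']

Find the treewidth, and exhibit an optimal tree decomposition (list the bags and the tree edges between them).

Treewidth 2.
Bags: B1 = {a, d, e}  B2 = {a, b, e}  B3 = {a, c, d}
Tree: B1–B2, B1–B3

Every bag has size at most 3, so the width is 3 − 1 = 2 and tw(G) ≤ 2. On the other hand G contains the 3-clique {a, d, e}. A clique must lie in a single bag of any decomposition, so no decomposition can have width below 2. Hence tw(G) = 2 exactly.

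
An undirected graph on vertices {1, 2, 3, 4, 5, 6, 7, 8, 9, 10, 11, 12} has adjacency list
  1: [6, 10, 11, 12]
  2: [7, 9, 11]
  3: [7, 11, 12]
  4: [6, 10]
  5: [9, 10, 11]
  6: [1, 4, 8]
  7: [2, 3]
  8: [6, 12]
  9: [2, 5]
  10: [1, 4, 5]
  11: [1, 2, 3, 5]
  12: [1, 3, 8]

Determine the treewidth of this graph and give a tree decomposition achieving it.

Treewidth 3.
One such decomposition:
Bags: B1 = {4, 6, 8, 12}  B2 = {1, 4, 6, 12}  B3 = {1, 4, 10, 12}  B4 = {1, 3, 10, 12}  B5 = {1, 3, 10, 11}  B6 = {3, 5, 10, 11}  B7 = {3, 5, 7, 11}  B8 = {2, 5, 7, 11}  B9 = {2, 5, 7, 9}
Tree: B1–B2, B2–B3, B3–B4, B4–B5, B5–B6, B6–B7, B7–B8, B8–B9

Each bag holds 4 vertices, so the decomposition has width 3, which upper-bounds the treewidth. For the lower bound: the 4 vertex sets {4,6,8}, {12}, {1}, {3,5,10,11} are disjoint, each induces a connected subgraph, and every pair is joined by at least one edge of G. Contracting each set to a single vertex therefore yields K_{4} as a minor, and since treewidth is minor-monotone, tw(G) ≥ tw(K_{4}) = 3. The upper and lower bounds meet at 3, so that is the treewidth.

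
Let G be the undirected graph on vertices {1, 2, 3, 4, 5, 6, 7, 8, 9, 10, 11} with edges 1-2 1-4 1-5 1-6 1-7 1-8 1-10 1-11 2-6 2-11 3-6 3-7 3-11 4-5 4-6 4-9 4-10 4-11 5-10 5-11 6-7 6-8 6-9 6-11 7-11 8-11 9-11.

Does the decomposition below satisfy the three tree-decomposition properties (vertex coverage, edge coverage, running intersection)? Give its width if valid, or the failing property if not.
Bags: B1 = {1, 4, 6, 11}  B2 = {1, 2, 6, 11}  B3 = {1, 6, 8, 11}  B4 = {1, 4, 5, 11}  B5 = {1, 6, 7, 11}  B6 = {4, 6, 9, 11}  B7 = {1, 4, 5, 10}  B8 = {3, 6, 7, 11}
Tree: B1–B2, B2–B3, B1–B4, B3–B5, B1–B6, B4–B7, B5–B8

Checking the three conditions: (i) the bags cover all of {1, 2, 3, 4, 5, 6, 7, 8, 9, 10, 11}; (ii) for each edge, some bag contains both endpoints; (iii) the bags containing any fixed vertex form a subtree. All hold, so the decomposition is valid with width 4 − 1 = 3.

Yes; width 3.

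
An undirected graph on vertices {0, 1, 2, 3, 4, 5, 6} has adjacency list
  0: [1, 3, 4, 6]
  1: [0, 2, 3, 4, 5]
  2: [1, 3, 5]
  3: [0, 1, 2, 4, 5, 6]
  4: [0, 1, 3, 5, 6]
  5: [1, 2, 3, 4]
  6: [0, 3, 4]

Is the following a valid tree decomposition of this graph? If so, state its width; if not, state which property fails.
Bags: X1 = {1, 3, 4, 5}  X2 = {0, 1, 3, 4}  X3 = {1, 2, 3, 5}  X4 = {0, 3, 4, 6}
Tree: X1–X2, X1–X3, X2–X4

Vertex coverage: the bags together contain {0, 1, 2, 3, 4, 5, 6}, the full vertex set. Edge coverage: each edge of G has both endpoints in at least one bag. Running intersection: for every vertex, the bags containing it form a connected subtree. All three properties hold, so this is a valid tree decomposition of width max|bag| − 1 = 3, and hence tw(G) ≤ 3.

Yes; width 3.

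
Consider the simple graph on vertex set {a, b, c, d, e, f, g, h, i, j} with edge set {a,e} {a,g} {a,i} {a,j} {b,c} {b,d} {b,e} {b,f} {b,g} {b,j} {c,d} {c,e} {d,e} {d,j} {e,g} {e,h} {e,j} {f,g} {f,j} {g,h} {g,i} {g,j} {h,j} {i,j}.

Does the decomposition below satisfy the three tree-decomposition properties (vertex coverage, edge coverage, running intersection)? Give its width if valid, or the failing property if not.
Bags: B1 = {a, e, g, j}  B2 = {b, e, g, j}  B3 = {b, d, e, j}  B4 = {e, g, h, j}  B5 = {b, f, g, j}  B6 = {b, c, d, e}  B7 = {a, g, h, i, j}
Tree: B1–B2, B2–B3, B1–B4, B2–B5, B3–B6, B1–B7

A tree decomposition must satisfy three properties: every vertex lies in some bag; for every edge, both endpoints lie together in some bag; and for every vertex, the bags containing it form a connected subtree. Here bags containing vertex h are not connected in the tree, so the decomposition is invalid.

No — bags containing vertex h are not connected in the tree.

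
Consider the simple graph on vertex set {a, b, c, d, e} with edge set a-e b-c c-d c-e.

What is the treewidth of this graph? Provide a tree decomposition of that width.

Treewidth 1.
One such decomposition:
Bags: B1 = {c, e}  B2 = {c, d}  B3 = {a, e}  B4 = {b, c}
Tree: B1–B2, B1–B3, B2–B4

Each bag holds 2 vertices, so the decomposition has width 1, which upper-bounds the treewidth. Since G has at least one edge (e.g. e–c), it is not an edgeless graph, so tw(G) ≥ 1. Hence tw(G) = 1 exactly.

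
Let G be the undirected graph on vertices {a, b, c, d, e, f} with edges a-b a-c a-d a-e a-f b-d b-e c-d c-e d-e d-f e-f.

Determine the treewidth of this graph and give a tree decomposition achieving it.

Treewidth 3.
Bags: B1 = {a, c, d, e}  B2 = {a, b, d, e}  B3 = {a, d, e, f}
Tree: B1–B2, B2–B3

The largest bag has 4 vertices, giving width 3; this decomposition certifies tw(G) ≤ 3. On the other hand G contains the 4-clique {a, c, d, e}. A clique must lie in a single bag of any decomposition, so no decomposition can have width below 3. Hence tw(G) = 3 exactly.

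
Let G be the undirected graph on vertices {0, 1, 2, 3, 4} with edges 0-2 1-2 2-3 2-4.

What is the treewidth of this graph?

A width-1 tree decomposition is:
Bags: B1 = {2, 3}  B2 = {0, 2}  B3 = {1, 2}  B4 = {2, 4}
Tree: B1–B2, B1–B3, B3–B4
Every bag has size at most 2, so the width is 2 − 1 = 1 and tw(G) ≤ 1. G has an edge, so its treewidth is at least 1. Therefore the treewidth is 1.

1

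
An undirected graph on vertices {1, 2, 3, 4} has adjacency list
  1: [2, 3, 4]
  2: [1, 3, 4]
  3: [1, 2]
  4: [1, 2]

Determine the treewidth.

A width-2 tree decomposition is:
Bags: B1 = {1, 2, 4}  B2 = {1, 2, 3}
Tree: B1–B2
Each bag holds 3 vertices, so the decomposition has width 2, which upper-bounds the treewidth. Conversely, {1, 2, 3} is a clique of size 3, and the vertices of any clique must share a bag in every tree decomposition; so some bag has ≥ 3 vertices and tw(G) ≥ 2. Therefore the treewidth is 2.

2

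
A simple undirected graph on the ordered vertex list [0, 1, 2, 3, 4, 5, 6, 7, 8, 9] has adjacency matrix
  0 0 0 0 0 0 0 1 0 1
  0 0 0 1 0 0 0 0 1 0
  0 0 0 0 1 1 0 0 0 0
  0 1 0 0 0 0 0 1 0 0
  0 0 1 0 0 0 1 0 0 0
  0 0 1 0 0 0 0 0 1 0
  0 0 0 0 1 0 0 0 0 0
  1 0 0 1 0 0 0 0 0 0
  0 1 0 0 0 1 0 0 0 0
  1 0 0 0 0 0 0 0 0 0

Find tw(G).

A width-1 tree decomposition is:
Bags: B1 = {4, 6}  B2 = {2, 4}  B3 = {2, 5}  B4 = {5, 8}  B5 = {1, 8}  B6 = {1, 3}  B7 = {3, 7}  B8 = {0, 7}  B9 = {0, 9}
Tree: B1–B2, B2–B3, B3–B4, B4–B5, B5–B6, B6–B7, B7–B8, B8–B9
The largest bag has 2 vertices, giving width 1; this decomposition certifies tw(G) ≤ 1. G has an edge, so its treewidth is at least 1. Combining the bounds, tw(G) = 1.

1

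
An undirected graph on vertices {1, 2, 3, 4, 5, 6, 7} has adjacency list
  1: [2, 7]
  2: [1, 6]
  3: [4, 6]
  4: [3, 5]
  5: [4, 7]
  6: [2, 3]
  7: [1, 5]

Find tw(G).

2

A width-2 tree decomposition is:
Bags: B1 = {3, 4, 5}  B2 = {3, 5, 6}  B3 = {2, 5, 6}  B4 = {1, 2, 5}  B5 = {1, 5, 7}
Tree: B1–B2, B2–B3, B3–B4, B4–B5
Every bag has size at most 3, so the width is 3 − 1 = 2 and tw(G) ≤ 2. The edges 5–4–3–6–2–1–7–5 form a cycle, so G is not a tree and its treewidth is at least 2. Hence tw(G) = 2 exactly.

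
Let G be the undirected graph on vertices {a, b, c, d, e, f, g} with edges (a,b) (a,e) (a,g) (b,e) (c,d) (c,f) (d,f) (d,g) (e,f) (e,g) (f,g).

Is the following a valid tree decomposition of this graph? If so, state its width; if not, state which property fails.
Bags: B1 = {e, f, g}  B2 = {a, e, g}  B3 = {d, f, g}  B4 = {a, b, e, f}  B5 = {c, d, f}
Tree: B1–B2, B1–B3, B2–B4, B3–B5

A tree decomposition must satisfy three properties: every vertex lies in some bag; for every edge, both endpoints lie together in some bag; and for every vertex, the bags containing it form a connected subtree. Here bags containing vertex f are not connected in the tree, so the decomposition is invalid.

No — bags containing vertex f are not connected in the tree.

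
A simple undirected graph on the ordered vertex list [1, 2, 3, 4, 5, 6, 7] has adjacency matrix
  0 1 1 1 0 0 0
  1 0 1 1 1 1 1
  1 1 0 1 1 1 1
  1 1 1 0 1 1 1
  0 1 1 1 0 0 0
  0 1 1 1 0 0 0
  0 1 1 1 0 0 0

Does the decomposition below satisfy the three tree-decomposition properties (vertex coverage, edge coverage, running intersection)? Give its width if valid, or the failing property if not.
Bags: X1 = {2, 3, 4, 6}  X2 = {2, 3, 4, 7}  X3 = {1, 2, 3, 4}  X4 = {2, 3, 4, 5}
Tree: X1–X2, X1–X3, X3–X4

Yes; width 3.

Every vertex of G appears in some bag (union = {1, 2, 3, 4, 5, 6, 7}); every edge is covered by a bag; and for each vertex v the set of bags containing v is connected in the bag tree. The decomposition is therefore valid. The largest bag has 4 vertices, so the width is 3.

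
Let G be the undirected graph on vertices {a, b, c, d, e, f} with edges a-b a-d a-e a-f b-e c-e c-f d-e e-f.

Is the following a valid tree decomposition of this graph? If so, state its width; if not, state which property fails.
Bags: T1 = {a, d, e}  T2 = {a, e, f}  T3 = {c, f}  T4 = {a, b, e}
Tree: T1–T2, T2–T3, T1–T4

A tree decomposition must satisfy three properties: every vertex lies in some bag; for every edge, both endpoints lie together in some bag; and for every vertex, the bags containing it form a connected subtree. Here edge (e,c) lies in no bag, so the decomposition is invalid.

No — edge (e,c) lies in no bag.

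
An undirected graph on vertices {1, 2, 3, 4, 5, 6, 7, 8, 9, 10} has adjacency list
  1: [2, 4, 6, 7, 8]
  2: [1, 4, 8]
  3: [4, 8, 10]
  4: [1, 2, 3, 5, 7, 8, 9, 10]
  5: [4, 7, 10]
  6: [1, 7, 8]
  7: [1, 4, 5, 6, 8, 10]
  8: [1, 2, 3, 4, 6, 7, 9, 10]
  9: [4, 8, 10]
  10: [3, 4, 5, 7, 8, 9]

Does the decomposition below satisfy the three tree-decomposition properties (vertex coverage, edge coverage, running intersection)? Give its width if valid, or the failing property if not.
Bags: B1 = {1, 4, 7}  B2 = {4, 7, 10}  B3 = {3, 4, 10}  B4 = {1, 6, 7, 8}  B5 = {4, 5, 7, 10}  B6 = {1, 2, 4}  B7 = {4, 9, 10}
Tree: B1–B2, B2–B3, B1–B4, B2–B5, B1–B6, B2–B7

No — edge (8,4) lies in no bag.

A tree decomposition must satisfy three properties: every vertex lies in some bag; for every edge, both endpoints lie together in some bag; and for every vertex, the bags containing it form a connected subtree. Here edge (8,4) lies in no bag, so the decomposition is invalid.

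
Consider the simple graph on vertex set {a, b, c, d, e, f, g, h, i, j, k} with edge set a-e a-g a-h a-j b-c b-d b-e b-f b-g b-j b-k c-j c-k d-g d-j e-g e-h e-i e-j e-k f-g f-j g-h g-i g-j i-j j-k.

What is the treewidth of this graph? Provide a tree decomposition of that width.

Each bag holds 4 vertices, so the decomposition has width 3, which upper-bounds the treewidth. Conversely, {a, e, g, j} is a clique of size 4, and the vertices of any clique must share a bag in every tree decomposition; so some bag has ≥ 4 vertices and tw(G) ≥ 3. The upper and lower bounds meet at 3, so that is the treewidth.

Treewidth 3.
One optimal decomposition is:
Bags: B1 = {a, e, g, h}  B2 = {a, e, g, j}  B3 = {e, g, i, j}  B4 = {b, e, g, j}  B5 = {b, f, g, j}  B6 = {b, d, g, j}  B7 = {b, e, j, k}  B8 = {b, c, j, k}
Tree: B1–B2, B2–B3, B2–B4, B4–B5, B4–B6, B4–B7, B7–B8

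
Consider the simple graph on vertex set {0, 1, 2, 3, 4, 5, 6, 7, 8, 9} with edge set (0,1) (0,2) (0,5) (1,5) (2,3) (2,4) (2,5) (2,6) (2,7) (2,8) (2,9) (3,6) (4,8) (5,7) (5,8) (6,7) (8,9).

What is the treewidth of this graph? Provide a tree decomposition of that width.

Treewidth 2.
One optimal decomposition is:
Bags: B1 = {2, 5, 8}  B2 = {0, 2, 5}  B3 = {0, 1, 5}  B4 = {2, 5, 7}  B5 = {2, 6, 7}  B6 = {2, 4, 8}  B7 = {2, 8, 9}  B8 = {2, 3, 6}
Tree: B1–B2, B2–B3, B2–B4, B4–B5, B1–B6, B1–B7, B5–B8

The largest bag has 3 vertices, giving width 2; this decomposition certifies tw(G) ≤ 2. Conversely, {0, 1, 5} is a clique of size 3, and the vertices of any clique must share a bag in every tree decomposition; so some bag has ≥ 3 vertices and tw(G) ≥ 2. Hence tw(G) = 2 exactly.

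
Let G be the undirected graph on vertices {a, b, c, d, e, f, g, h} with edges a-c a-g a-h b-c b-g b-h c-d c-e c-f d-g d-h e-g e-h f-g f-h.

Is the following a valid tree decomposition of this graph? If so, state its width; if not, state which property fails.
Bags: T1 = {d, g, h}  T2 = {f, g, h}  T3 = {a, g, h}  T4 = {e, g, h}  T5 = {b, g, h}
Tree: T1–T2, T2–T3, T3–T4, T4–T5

A tree decomposition must satisfy three properties: every vertex lies in some bag; for every edge, both endpoints lie together in some bag; and for every vertex, the bags containing it form a connected subtree. Here vertex c appears in no bag, so the decomposition is invalid.

No — vertex c appears in no bag.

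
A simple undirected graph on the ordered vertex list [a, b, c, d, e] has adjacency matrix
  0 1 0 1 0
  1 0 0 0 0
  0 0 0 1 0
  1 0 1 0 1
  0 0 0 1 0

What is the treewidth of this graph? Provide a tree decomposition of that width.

Treewidth 1.
Bags: B1 = {c, d}  B2 = {d, e}  B3 = {a, d}  B4 = {a, b}
Tree: B1–B2, B2–B3, B3–B4

The largest bag has 2 vertices, giving width 1; this decomposition certifies tw(G) ≤ 1. Since G has at least one edge (e.g. c–d), it is not an edgeless graph, so tw(G) ≥ 1. Hence tw(G) = 1 exactly.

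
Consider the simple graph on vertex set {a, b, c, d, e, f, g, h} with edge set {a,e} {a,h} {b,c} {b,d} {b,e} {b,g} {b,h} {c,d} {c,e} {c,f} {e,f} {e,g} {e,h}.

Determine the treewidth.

A width-2 tree decomposition is:
Bags: B1 = {b, c, e}  B2 = {b, e, h}  B3 = {b, e, g}  B4 = {c, e, f}  B5 = {b, c, d}  B6 = {a, e, h}
Tree: B1–B2, B1–B3, B1–B4, B1–B5, B2–B6
Each bag holds 3 vertices, so the decomposition has width 2, which upper-bounds the treewidth. For the lower bound, the 3 vertices {b, c, d} are pairwise adjacent, and any tree decomposition puts a clique entirely inside one bag — forcing width ≥ 2. Combining the bounds, tw(G) = 2.

2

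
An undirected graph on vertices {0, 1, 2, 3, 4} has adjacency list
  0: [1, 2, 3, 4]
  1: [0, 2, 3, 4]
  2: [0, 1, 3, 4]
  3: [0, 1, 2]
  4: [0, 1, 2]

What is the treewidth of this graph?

3

A width-3 tree decomposition is:
Bags: B1 = {0, 1, 2, 3}  B2 = {0, 1, 2, 4}
Tree: B1–B2
Each bag holds 4 vertices, so the decomposition has width 3, which upper-bounds the treewidth. Conversely, {0, 1, 2, 3} is a clique of size 4, and the vertices of any clique must share a bag in every tree decomposition; so some bag has ≥ 4 vertices and tw(G) ≥ 3. The upper and lower bounds meet at 3, so that is the treewidth.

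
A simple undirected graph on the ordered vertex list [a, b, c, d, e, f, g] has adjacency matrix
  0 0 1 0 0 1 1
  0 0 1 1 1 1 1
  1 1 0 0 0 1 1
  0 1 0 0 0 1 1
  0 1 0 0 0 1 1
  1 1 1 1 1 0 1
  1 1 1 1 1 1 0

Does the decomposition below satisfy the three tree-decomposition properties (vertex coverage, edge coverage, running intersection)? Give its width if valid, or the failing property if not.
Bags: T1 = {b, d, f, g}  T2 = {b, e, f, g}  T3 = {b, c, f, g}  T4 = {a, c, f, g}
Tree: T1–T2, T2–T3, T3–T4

Yes; width 3.

Vertex coverage: the bags together contain {a, b, c, d, e, f, g}, the full vertex set. Edge coverage: each edge of G has both endpoints in at least one bag. Running intersection: for every vertex, the bags containing it form a connected subtree. All three properties hold, so this is a valid tree decomposition of width max|bag| − 1 = 3, and hence tw(G) ≤ 3.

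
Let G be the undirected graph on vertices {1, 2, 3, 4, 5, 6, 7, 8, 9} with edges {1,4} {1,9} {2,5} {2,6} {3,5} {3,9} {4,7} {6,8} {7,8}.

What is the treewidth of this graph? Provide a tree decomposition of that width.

Every bag has size at most 3, so the width is 3 − 1 = 2 and tw(G) ≤ 2. Since 2–5–3–9–1–4–7–8–6–2 is a cycle in G, G is not acyclic. Forests are exactly the graphs of treewidth ≤ 1, so tw(G) ≥ 2. Therefore the treewidth is 2.

Treewidth 2.
One such decomposition:
Bags: B1 = {2, 3, 5}  B2 = {2, 3, 9}  B3 = {1, 2, 9}  B4 = {1, 2, 4}  B5 = {2, 4, 7}  B6 = {2, 7, 8}  B7 = {2, 6, 8}
Tree: B1–B2, B2–B3, B3–B4, B4–B5, B5–B6, B6–B7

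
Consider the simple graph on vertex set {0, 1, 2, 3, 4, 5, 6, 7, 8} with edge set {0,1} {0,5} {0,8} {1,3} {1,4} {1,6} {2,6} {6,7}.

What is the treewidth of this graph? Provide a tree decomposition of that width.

Every bag has size at most 2, so the width is 2 − 1 = 1 and tw(G) ≤ 1. Since G has at least one edge (e.g. 0–1), it is not an edgeless graph, so tw(G) ≥ 1. Therefore the treewidth is 1.

Treewidth 1.
One optimal decomposition is:
Bags: B1 = {0, 1}  B2 = {0, 5}  B3 = {1, 4}  B4 = {0, 8}  B5 = {1, 6}  B6 = {6, 7}  B7 = {2, 6}  B8 = {1, 3}
Tree: B1–B2, B1–B3, B2–B4, B3–B5, B5–B6, B5–B7, B1–B8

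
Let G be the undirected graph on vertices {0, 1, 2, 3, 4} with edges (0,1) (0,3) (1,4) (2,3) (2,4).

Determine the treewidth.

2

A width-2 tree decomposition is:
Bags: B1 = {2, 3, 4}  B2 = {0, 3, 4}  B3 = {0, 1, 4}
Tree: B1–B2, B2–B3
The largest bag has 3 vertices, giving width 2; this decomposition certifies tw(G) ≤ 2. Since 4–2–3–0–1–4 is a cycle in G, G is not acyclic. Forests are exactly the graphs of treewidth ≤ 1, so tw(G) ≥ 2. Therefore the treewidth is 2.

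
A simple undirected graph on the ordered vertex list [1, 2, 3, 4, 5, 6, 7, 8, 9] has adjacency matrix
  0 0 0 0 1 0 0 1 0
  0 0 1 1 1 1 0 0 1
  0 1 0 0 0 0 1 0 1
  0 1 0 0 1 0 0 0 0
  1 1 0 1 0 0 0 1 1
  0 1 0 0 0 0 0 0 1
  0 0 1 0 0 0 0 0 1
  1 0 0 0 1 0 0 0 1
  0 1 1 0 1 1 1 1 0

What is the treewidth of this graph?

A width-2 tree decomposition is:
Bags: B1 = {2, 5, 9}  B2 = {2, 3, 9}  B3 = {2, 6, 9}  B4 = {5, 8, 9}  B5 = {3, 7, 9}  B6 = {1, 5, 8}  B7 = {2, 4, 5}
Tree: B1–B2, B2–B3, B1–B4, B2–B5, B4–B6, B1–B7
Every bag has size at most 3, so the width is 3 − 1 = 2 and tw(G) ≤ 2. For the lower bound, the 3 vertices {1, 5, 8} are pairwise adjacent, and any tree decomposition puts a clique entirely inside one bag — forcing width ≥ 2. The upper and lower bounds meet at 2, so that is the treewidth.

2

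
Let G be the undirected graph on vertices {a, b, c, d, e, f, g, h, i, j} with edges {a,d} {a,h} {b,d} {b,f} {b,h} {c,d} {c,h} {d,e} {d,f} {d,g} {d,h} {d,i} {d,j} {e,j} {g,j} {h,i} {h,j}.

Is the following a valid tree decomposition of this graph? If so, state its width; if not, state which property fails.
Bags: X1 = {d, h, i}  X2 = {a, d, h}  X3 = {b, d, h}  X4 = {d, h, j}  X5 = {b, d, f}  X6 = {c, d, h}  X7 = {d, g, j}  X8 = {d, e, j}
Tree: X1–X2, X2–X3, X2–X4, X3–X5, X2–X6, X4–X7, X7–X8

Every vertex of G appears in some bag (union = {a, b, c, d, e, f, g, h, i, j}); every edge is covered by a bag; and for each vertex v the set of bags containing v is connected in the bag tree. The decomposition is therefore valid. The largest bag has 3 vertices, so the width is 2.

Yes; width 2.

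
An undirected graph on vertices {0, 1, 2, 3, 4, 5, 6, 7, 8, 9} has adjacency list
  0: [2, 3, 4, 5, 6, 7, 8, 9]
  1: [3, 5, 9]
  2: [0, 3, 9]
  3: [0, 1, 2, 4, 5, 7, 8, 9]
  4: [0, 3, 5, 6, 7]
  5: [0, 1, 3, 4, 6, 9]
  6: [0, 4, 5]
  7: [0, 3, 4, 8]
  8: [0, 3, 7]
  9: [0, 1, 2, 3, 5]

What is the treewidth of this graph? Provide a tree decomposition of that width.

Each bag holds 4 vertices, so the decomposition has width 3, which upper-bounds the treewidth. On the other hand G contains the 4-clique {0, 3, 7, 8}. A clique must lie in a single bag of any decomposition, so no decomposition can have width below 3. The upper and lower bounds meet at 3, so that is the treewidth.

Treewidth 3.
Bags: B1 = {0, 3, 4, 7}  B2 = {0, 3, 4, 5}  B3 = {0, 3, 5, 9}  B4 = {1, 3, 5, 9}  B5 = {0, 3, 7, 8}  B6 = {0, 4, 5, 6}  B7 = {0, 2, 3, 9}
Tree: B1–B2, B2–B3, B3–B4, B1–B5, B2–B6, B3–B7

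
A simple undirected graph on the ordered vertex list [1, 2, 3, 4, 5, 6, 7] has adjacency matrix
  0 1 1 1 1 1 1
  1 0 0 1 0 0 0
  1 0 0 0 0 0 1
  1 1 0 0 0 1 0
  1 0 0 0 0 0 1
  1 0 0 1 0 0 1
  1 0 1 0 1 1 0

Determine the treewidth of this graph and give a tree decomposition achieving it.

Each bag holds 3 vertices, so the decomposition has width 2, which upper-bounds the treewidth. For the lower bound, the 3 vertices {1, 2, 4} are pairwise adjacent, and any tree decomposition puts a clique entirely inside one bag — forcing width ≥ 2. Therefore the treewidth is 2.

Treewidth 2.
Bags: B1 = {1, 5, 7}  B2 = {1, 6, 7}  B3 = {1, 3, 7}  B4 = {1, 4, 6}  B5 = {1, 2, 4}
Tree: B1–B2, B2–B3, B2–B4, B4–B5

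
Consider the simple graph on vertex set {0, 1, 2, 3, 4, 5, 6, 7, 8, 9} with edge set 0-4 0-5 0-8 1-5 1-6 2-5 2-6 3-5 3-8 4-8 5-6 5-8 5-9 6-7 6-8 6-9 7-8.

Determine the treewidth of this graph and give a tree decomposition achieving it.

Treewidth 2.
One such decomposition:
Bags: B1 = {1, 5, 6}  B2 = {2, 5, 6}  B3 = {5, 6, 8}  B4 = {3, 5, 8}  B5 = {0, 5, 8}  B6 = {6, 7, 8}  B7 = {5, 6, 9}  B8 = {0, 4, 8}
Tree: B1–B2, B1–B3, B3–B4, B4–B5, B3–B6, B2–B7, B5–B8

Each bag holds 3 vertices, so the decomposition has width 2, which upper-bounds the treewidth. Conversely, {0, 4, 8} is a clique of size 3, and the vertices of any clique must share a bag in every tree decomposition; so some bag has ≥ 3 vertices and tw(G) ≥ 2. The upper and lower bounds meet at 2, so that is the treewidth.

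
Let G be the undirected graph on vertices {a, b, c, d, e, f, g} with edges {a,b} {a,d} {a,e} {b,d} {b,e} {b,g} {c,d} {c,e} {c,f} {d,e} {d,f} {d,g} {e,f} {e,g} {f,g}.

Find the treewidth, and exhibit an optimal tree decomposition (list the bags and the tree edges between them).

Every bag has size at most 4, so the width is 4 − 1 = 3 and tw(G) ≤ 3. For the lower bound, the 4 vertices {a, b, d, e} are pairwise adjacent, and any tree decomposition puts a clique entirely inside one bag — forcing width ≥ 3. The upper and lower bounds meet at 3, so that is the treewidth.

Treewidth 3.
One such decomposition:
Bags: B1 = {b, d, e, g}  B2 = {d, e, f, g}  B3 = {c, d, e, f}  B4 = {a, b, d, e}
Tree: B1–B2, B2–B3, B1–B4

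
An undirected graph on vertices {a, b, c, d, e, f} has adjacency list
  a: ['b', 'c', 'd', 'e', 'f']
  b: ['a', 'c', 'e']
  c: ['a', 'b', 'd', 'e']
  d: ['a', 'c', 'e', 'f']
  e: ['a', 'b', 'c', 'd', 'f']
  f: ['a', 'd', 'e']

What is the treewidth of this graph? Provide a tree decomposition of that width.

Each bag holds 4 vertices, so the decomposition has width 3, which upper-bounds the treewidth. For the lower bound, the 4 vertices {a, c, d, e} are pairwise adjacent, and any tree decomposition puts a clique entirely inside one bag — forcing width ≥ 3. The upper and lower bounds meet at 3, so that is the treewidth.

Treewidth 3.
One optimal decomposition is:
Bags: B1 = {a, b, c, e}  B2 = {a, c, d, e}  B3 = {a, d, e, f}
Tree: B1–B2, B2–B3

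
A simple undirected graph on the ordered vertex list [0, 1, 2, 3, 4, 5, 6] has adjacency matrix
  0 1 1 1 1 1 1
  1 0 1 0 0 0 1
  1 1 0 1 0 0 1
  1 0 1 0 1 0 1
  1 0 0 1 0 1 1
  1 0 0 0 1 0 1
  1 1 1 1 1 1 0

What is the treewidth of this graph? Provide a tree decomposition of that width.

Every bag has size at most 4, so the width is 4 − 1 = 3 and tw(G) ≤ 3. Conversely, {0, 1, 2, 6} is a clique of size 4, and the vertices of any clique must share a bag in every tree decomposition; so some bag has ≥ 4 vertices and tw(G) ≥ 3. The upper and lower bounds meet at 3, so that is the treewidth.

Treewidth 3.
Bags: B1 = {0, 1, 2, 6}  B2 = {0, 2, 3, 6}  B3 = {0, 3, 4, 6}  B4 = {0, 4, 5, 6}
Tree: B1–B2, B2–B3, B3–B4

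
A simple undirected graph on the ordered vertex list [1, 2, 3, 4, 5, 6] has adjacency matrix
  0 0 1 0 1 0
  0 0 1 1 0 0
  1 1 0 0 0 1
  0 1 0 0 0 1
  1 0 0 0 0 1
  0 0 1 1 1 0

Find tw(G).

2

A width-2 tree decomposition is:
Bags: B1 = {1, 3, 5}  B2 = {3, 5, 6}  B3 = {2, 3, 6}  B4 = {2, 4, 6}
Tree: B1–B2, B2–B3, B3–B4
Each bag holds 3 vertices, so the decomposition has width 2, which upper-bounds the treewidth. For the lower bound, G contains the cycle 1–5–6–3–1, so G is not a forest; only forests have treewidth ≤ 1, hence tw(G) ≥ 2. Hence tw(G) = 2 exactly.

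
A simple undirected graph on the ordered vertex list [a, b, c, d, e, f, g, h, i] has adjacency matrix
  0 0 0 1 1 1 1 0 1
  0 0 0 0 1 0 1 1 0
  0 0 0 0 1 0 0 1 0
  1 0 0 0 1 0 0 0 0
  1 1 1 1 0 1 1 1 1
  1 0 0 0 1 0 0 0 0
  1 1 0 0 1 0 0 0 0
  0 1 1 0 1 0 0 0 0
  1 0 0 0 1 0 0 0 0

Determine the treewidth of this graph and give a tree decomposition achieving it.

Treewidth 2.
One optimal decomposition is:
Bags: B1 = {b, e, h}  B2 = {b, e, g}  B3 = {a, e, g}  B4 = {a, e, f}  B5 = {c, e, h}  B6 = {a, d, e}  B7 = {a, e, i}
Tree: B1–B2, B2–B3, B3–B4, B1–B5, B3–B6, B6–B7

Each bag holds 3 vertices, so the decomposition has width 2, which upper-bounds the treewidth. On the other hand G contains the 3-clique {c, e, h}. A clique must lie in a single bag of any decomposition, so no decomposition can have width below 2. Hence tw(G) = 2 exactly.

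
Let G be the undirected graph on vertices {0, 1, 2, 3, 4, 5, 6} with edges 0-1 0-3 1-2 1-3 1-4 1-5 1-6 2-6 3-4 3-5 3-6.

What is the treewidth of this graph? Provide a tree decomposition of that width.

Treewidth 2.
One optimal decomposition is:
Bags: B1 = {1, 3, 6}  B2 = {1, 3, 5}  B3 = {1, 2, 6}  B4 = {1, 3, 4}  B5 = {0, 1, 3}
Tree: B1–B2, B1–B3, B1–B4, B2–B5

Each bag holds 3 vertices, so the decomposition has width 2, which upper-bounds the treewidth. Conversely, {1, 2, 6} is a clique of size 3, and the vertices of any clique must share a bag in every tree decomposition; so some bag has ≥ 3 vertices and tw(G) ≥ 2. Therefore the treewidth is 2.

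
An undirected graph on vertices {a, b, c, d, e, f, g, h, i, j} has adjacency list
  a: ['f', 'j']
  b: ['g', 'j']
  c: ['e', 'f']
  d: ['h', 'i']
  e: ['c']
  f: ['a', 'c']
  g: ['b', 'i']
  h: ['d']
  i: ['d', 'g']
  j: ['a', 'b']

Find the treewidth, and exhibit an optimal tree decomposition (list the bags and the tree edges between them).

Treewidth 1.
One optimal decomposition is:
Bags: B1 = {c, e}  B2 = {c, f}  B3 = {a, f}  B4 = {a, j}  B5 = {b, j}  B6 = {b, g}  B7 = {g, i}  B8 = {d, i}  B9 = {d, h}
Tree: B1–B2, B2–B3, B3–B4, B4–B5, B5–B6, B6–B7, B7–B8, B8–B9

Every bag has size at most 2, so the width is 2 − 1 = 1 and tw(G) ≤ 1. G has an edge, so its treewidth is at least 1. Hence tw(G) = 1 exactly.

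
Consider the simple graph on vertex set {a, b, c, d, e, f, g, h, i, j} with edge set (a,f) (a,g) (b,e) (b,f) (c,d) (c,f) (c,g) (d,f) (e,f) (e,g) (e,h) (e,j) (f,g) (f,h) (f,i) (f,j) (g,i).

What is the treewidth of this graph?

2

A width-2 tree decomposition is:
Bags: B1 = {e, f, g}  B2 = {e, f, j}  B3 = {f, g, i}  B4 = {e, f, h}  B5 = {b, e, f}  B6 = {c, f, g}  B7 = {a, f, g}  B8 = {c, d, f}
Tree: B1–B2, B1–B3, B2–B4, B4–B5, B3–B6, B6–B7, B6–B8
Each bag holds 3 vertices, so the decomposition has width 2, which upper-bounds the treewidth. Conversely, {c, d, f} is a clique of size 3, and the vertices of any clique must share a bag in every tree decomposition; so some bag has ≥ 3 vertices and tw(G) ≥ 2. The upper and lower bounds meet at 2, so that is the treewidth.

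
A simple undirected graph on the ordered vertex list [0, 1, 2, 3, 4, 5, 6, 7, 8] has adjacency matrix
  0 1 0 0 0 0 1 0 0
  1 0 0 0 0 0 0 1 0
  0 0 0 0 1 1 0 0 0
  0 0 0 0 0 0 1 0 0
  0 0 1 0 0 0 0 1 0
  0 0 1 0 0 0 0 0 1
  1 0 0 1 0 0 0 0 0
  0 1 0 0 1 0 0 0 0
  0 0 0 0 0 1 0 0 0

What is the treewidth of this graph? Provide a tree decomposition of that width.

Treewidth 1.
Bags: B1 = {5, 8}  B2 = {2, 5}  B3 = {2, 4}  B4 = {4, 7}  B5 = {1, 7}  B6 = {0, 1}  B7 = {0, 6}  B8 = {3, 6}
Tree: B1–B2, B2–B3, B3–B4, B4–B5, B5–B6, B6–B7, B7–B8

The largest bag has 2 vertices, giving width 1; this decomposition certifies tw(G) ≤ 1. Any graph with an edge has treewidth ≥ 1, and G has the edge 8–5. The upper and lower bounds meet at 1, so that is the treewidth.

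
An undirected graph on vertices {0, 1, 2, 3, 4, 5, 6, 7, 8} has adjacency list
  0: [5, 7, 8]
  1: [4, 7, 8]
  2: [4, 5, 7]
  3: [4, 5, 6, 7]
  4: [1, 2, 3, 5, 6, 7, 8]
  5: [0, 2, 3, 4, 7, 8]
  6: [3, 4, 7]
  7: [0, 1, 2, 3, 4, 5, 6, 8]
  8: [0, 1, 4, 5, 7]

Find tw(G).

3

A width-3 tree decomposition is:
Bags: B1 = {3, 4, 5, 7}  B2 = {3, 4, 6, 7}  B3 = {4, 5, 7, 8}  B4 = {2, 4, 5, 7}  B5 = {1, 4, 7, 8}  B6 = {0, 5, 7, 8}
Tree: B1–B2, B1–B3, B1–B4, B3–B5, B3–B6
Every bag has size at most 4, so the width is 4 − 1 = 3 and tw(G) ≤ 3. On the other hand G contains the 4-clique {0, 5, 7, 8}. A clique must lie in a single bag of any decomposition, so no decomposition can have width below 3. Combining the bounds, tw(G) = 3.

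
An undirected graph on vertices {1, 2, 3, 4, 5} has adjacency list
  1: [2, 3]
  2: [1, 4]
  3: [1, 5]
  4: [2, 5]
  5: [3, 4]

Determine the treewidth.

2

A width-2 tree decomposition is:
Bags: B1 = {1, 3, 5}  B2 = {1, 2, 5}  B3 = {2, 4, 5}
Tree: B1–B2, B2–B3
Each bag holds 3 vertices, so the decomposition has width 2, which upper-bounds the treewidth. The edges 5–3–1–2–4–5 form a cycle, so G is not a tree and its treewidth is at least 2. The upper and lower bounds meet at 2, so that is the treewidth.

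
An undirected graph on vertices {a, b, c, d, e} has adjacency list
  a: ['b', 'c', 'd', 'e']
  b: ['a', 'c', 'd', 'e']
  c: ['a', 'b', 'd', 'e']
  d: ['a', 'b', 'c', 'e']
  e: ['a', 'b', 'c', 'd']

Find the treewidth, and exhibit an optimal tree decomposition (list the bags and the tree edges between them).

Treewidth 4.
One optimal decomposition is:
Bags: B1 = {a, b, c, d, e}
Tree: (single bag)

With just one bag of size 5, the width is 5 − 1 = 4, so tw(G) ≤ 4. For the lower bound, the 5 vertices {a, b, c, d, e} are pairwise adjacent, and any tree decomposition puts a clique entirely inside one bag — forcing width ≥ 4. Therefore the treewidth is 4.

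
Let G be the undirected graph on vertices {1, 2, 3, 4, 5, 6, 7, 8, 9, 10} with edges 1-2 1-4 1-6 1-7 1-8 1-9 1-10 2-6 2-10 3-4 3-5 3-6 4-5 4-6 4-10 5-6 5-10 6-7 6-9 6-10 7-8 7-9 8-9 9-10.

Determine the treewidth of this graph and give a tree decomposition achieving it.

The largest bag has 4 vertices, giving width 3; this decomposition certifies tw(G) ≤ 3. On the other hand G contains the 4-clique {1, 7, 8, 9}. A clique must lie in a single bag of any decomposition, so no decomposition can have width below 3. Therefore the treewidth is 3.

Treewidth 3.
Bags: B1 = {1, 4, 6, 10}  B2 = {1, 6, 9, 10}  B3 = {4, 5, 6, 10}  B4 = {1, 6, 7, 9}  B5 = {3, 4, 5, 6}  B6 = {1, 2, 6, 10}  B7 = {1, 7, 8, 9}
Tree: B1–B2, B1–B3, B2–B4, B3–B5, B1–B6, B4–B7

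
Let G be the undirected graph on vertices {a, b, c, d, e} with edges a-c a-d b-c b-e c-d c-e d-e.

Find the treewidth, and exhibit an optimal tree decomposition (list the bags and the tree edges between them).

Treewidth 2.
Bags: B1 = {b, c, e}  B2 = {c, d, e}  B3 = {a, c, d}
Tree: B1–B2, B2–B3

Every bag has size at most 3, so the width is 3 − 1 = 2 and tw(G) ≤ 2. For the lower bound, the 3 vertices {c, d, e} are pairwise adjacent, and any tree decomposition puts a clique entirely inside one bag — forcing width ≥ 2. Therefore the treewidth is 2.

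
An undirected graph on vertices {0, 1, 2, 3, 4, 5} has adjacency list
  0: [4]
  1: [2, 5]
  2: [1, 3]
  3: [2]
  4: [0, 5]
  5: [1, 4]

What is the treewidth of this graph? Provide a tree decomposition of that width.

The largest bag has 2 vertices, giving width 1; this decomposition certifies tw(G) ≤ 1. Any graph with an edge has treewidth ≥ 1, and G has the edge 4–0. Therefore the treewidth is 1.

Treewidth 1.
Bags: B1 = {0, 4}  B2 = {4, 5}  B3 = {1, 5}  B4 = {1, 2}  B5 = {2, 3}
Tree: B1–B2, B2–B3, B3–B4, B4–B5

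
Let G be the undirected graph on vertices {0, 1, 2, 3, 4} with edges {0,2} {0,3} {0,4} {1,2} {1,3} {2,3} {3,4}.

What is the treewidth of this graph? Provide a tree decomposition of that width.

Treewidth 2.
Bags: B1 = {0, 3, 4}  B2 = {0, 2, 3}  B3 = {1, 2, 3}
Tree: B1–B2, B2–B3

The largest bag has 3 vertices, giving width 2; this decomposition certifies tw(G) ≤ 2. On the other hand G contains the 3-clique {0, 2, 3}. A clique must lie in a single bag of any decomposition, so no decomposition can have width below 2. Therefore the treewidth is 2.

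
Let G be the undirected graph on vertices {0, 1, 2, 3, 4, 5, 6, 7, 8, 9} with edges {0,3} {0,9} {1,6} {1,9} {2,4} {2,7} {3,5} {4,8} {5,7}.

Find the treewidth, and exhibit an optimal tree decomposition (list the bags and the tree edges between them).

The largest bag has 2 vertices, giving width 1; this decomposition certifies tw(G) ≤ 1. Any graph with an edge has treewidth ≥ 1, and G has the edge 8–4. Therefore the treewidth is 1.

Treewidth 1.
One such decomposition:
Bags: B1 = {4, 8}  B2 = {2, 4}  B3 = {2, 7}  B4 = {5, 7}  B5 = {3, 5}  B6 = {0, 3}  B7 = {0, 9}  B8 = {1, 9}  B9 = {1, 6}
Tree: B1–B2, B2–B3, B3–B4, B4–B5, B5–B6, B6–B7, B7–B8, B8–B9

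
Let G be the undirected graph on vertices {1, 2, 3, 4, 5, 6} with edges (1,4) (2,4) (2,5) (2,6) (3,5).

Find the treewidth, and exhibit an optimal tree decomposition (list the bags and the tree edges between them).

Each bag holds 2 vertices, so the decomposition has width 1, which upper-bounds the treewidth. G has an edge, so its treewidth is at least 1. Therefore the treewidth is 1.

Treewidth 1.
One optimal decomposition is:
Bags: B1 = {2, 4}  B2 = {2, 6}  B3 = {1, 4}  B4 = {2, 5}  B5 = {3, 5}
Tree: B1–B2, B1–B3, B2–B4, B4–B5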